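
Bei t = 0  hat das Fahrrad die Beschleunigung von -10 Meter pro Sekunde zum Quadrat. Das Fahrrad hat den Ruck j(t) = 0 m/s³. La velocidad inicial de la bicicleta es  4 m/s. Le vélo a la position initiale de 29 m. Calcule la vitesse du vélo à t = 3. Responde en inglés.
We need to integrate our jerk equation j(t) = 0 2 times. The integral of jerk, with a(0) = -10, gives acceleration: a(t) = -10. The antiderivative of acceleration, with v(0) = 4, gives velocity: v(t) = 4 - 10·t. Using v(t) = 4 - 10·t and substituting t = 3, we find v = -26.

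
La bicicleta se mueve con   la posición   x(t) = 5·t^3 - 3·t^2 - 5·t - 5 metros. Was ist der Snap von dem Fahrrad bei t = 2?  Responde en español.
Debemos derivar nuestra ecuación de la posición x(t) = 5·t^3 - 3·t^2 - 5·t - 5 4 veces. Derivando la posición, obtenemos la velocidad: v(t) = 15·t^2 - 6·t - 5. La derivada de la velocidad da la aceleración: a(t) = 30·t - 6. Derivando la aceleración, obtenemos la sacudida: j(t) = 30. Derivando la sacudida, obtenemos el snap: s(t) = 0. Tenemos el snap s(t) = 0. Sustituyendo t = 2: s(2) = 0.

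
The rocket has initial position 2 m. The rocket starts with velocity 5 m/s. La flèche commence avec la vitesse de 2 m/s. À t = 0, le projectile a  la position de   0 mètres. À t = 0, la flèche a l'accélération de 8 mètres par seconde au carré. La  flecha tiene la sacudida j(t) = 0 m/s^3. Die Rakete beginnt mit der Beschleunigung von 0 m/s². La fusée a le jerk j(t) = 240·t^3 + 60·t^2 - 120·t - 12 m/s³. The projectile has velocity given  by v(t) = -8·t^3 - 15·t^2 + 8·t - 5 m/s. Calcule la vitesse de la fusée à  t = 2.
Nous devons intégrer notre équation du jerk j(t) = 240·t^3 + 60·t^2 - 120·t - 12 2 fois. En prenant ∫j(t)dt et en appliquant a(0) = 0, nous trouvons a(t) = 4·t·(15·t^3 + 5·t^2 - 15·t - 3). L'intégrale de l'accélération est la vitesse. En utilisant v(0) = 5, nous obtenons v(t) = 12·t^5 + 5·t^4 - 20·t^3 - 6·t^2 + 5. En utilisant v(t) = 12·t^5 + 5·t^4 - 20·t^3 - 6·t^2 + 5 et en substituant t = 2, nous trouvons v = 285.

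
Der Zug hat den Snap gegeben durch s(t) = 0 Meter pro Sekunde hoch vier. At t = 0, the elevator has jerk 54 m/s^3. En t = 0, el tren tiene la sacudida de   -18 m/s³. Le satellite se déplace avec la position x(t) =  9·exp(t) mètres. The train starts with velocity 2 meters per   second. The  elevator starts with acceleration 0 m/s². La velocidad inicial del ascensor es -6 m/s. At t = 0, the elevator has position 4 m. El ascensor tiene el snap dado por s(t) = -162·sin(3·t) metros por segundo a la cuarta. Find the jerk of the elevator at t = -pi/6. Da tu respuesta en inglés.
We must find the antiderivative of our snap equation s(t) = -162·sin(3·t) 1 time. The antiderivative of snap is jerk. Using j(0) = 54, we get j(t) = 54·cos(3·t). We have jerk j(t) = 54·cos(3·t). Substituting t = -pi/6: j(-pi/6) = 0.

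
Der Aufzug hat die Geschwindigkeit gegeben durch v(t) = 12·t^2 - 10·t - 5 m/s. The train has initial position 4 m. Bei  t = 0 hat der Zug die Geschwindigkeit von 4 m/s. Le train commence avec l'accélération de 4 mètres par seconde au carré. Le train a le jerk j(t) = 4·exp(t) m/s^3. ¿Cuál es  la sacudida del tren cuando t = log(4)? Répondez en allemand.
Wir haben den Ruck j(t) = 4·exp(t). Durch Einsetzen von t = log(4): j(log(4)) = 16.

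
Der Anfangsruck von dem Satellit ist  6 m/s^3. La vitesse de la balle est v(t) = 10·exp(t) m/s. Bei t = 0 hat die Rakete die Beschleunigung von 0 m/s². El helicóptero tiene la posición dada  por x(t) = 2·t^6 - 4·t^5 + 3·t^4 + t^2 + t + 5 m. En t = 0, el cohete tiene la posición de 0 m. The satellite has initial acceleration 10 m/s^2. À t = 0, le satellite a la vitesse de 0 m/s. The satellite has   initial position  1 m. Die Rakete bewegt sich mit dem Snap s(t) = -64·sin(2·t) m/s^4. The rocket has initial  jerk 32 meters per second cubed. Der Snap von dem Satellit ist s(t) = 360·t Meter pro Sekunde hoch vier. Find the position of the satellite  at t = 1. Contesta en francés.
En partant du snap s(t) = 360·t, nous prenons 4 primitives. En intégrant le snap et en utilisant la condition initiale j(0) = 6, nous obtenons j(t) = 180·t^2 + 6. En prenant ∫j(t)dt et en appliquant a(0) = 10, nous trouvons a(t) = 60·t^3 + 6·t + 10. La primitive de l'accélération est la vitesse. En utilisant v(0) = 0, nous obtenons v(t) = t·(15·t^3 + 3·t + 10). En prenant ∫v(t)dt et en appliquant x(0) = 1, nous trouvons x(t) = 3·t^5 + t^3 + 5·t^2 + 1. Nous avons la position x(t) = 3·t^5 + t^3 + 5·t^2 + 1. En substituant t = 1: x(1) = 10.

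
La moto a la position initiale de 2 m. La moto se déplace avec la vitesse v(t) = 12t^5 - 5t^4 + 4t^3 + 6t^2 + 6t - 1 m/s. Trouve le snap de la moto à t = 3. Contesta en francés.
En partant de la vitesse v(t) = 12·t^5 - 5·t^4 + 4·t^3 + 6·t^2 + 6·t - 1, nous prenons 3 dérivées. En prenant d/dt de v(t), nous trouvons a(t) = 60·t^4 - 20·t^3 + 12·t^2 + 12·t + 6. En dérivant l'accélération, nous obtenons le jerk: j(t) = 240·t^3 - 60·t^2 + 24·t + 12. La dérivée du jerk donne le snap: s(t) = 720·t^2 - 120·t + 24. Nous avons le snap s(t) = 720·t^2 - 120·t + 24. En substituant t = 3: s(3) = 6144.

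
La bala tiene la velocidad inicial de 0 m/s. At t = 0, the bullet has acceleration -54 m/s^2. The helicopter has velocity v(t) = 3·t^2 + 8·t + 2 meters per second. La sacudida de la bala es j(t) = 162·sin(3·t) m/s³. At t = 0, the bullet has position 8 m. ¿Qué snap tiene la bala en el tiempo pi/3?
Para resolver esto, necesitamos tomar 1 derivada de nuestra ecuación de la sacudida j(t) = 162·sin(3·t). Derivando la sacudida, obtenemos el snap: s(t) = 486·cos(3·t). Usando s(t) = 486·cos(3·t) y sustituyendo t = pi/3, encontramos s = -486.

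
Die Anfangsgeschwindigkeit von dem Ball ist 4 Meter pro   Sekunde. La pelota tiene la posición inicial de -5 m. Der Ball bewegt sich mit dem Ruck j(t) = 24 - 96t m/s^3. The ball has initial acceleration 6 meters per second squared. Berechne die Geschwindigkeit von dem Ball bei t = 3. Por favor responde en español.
Para resolver esto, necesitamos tomar 2 integrales de nuestra ecuación de la sacudida j(t) = 24 - 96·t. La integral de la sacudida, con a(0) = 6, da la aceleración: a(t) = -48·t^2 + 24·t + 6. La antiderivada de la aceleración, con v(0) = 4, da la velocidad: v(t) = -16·t^3 + 12·t^2 + 6·t + 4. De la ecuación de la velocidad v(t) = -16·t^3 + 12·t^2 + 6·t + 4, sustituimos t = 3 para obtener v = -302.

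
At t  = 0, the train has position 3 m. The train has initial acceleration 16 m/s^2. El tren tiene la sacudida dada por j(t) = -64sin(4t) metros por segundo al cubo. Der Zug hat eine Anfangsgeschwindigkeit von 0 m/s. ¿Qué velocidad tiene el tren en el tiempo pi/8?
Debemos encontrar la integral de nuestra ecuación de la sacudida j(t) = -64·sin(4·t) 2 veces. Integrando la sacudida y usando la condición inicial a(0) = 16, obtenemos a(t) = 16·cos(4·t). La antiderivada de la aceleración es la velocidad. Usando v(0) = 0, obtenemos v(t) = 4·sin(4·t). Usando v(t) = 4·sin(4·t) y sustituyendo t = pi/8, encontramos v = 4.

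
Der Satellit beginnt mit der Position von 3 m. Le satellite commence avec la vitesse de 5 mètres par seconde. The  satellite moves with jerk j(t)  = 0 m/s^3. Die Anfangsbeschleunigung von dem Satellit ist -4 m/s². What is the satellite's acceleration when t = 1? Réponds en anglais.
To find the answer, we compute 1 integral of j(t) = 0. Finding the antiderivative of j(t) and using a(0) = -4: a(t) = -4. Using a(t) = -4 and substituting t = 1, we find a = -4.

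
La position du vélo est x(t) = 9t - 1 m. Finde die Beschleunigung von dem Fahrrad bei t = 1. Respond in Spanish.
Debemos derivar nuestra ecuación de la posición x(t) = 9·t - 1 2 veces. Derivando la posición, obtenemos la velocidad: v(t) = 9. Derivando la velocidad, obtenemos la aceleración: a(t) = 0. De la ecuación de la aceleración a(t) = 0, sustituimos t = 1 para obtener a = 0.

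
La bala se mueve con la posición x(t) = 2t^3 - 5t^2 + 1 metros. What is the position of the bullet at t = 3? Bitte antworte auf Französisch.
Nous avons la position x(t) = 2·t^3 - 5·t^2 + 1. En substituant t = 3: x(3) = 10.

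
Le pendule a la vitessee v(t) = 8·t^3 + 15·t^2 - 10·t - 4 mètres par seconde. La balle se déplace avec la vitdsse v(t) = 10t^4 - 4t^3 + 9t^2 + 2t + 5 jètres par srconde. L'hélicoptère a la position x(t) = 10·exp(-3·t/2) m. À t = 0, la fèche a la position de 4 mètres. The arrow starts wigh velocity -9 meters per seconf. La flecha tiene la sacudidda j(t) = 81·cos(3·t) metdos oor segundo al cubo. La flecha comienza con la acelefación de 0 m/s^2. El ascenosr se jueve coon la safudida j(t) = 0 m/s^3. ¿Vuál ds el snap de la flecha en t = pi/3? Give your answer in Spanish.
Partiendo de la sacudida j(t) = 81·cos(3·t), tomamos 1 derivada. Derivando la sacudida, obtenemos el snap: s(t) = -243·sin(3·t). Tenemos el snap s(t) = -243·sin(3·t). Sustituyendo t = pi/3: s(pi/3) = 0.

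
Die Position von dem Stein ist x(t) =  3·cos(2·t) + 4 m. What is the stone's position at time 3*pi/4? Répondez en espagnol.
De la ecuación de la posición x(t) = 3·cos(2·t) + 4, sustituimos t = 3*pi/4 para obtener x = 4.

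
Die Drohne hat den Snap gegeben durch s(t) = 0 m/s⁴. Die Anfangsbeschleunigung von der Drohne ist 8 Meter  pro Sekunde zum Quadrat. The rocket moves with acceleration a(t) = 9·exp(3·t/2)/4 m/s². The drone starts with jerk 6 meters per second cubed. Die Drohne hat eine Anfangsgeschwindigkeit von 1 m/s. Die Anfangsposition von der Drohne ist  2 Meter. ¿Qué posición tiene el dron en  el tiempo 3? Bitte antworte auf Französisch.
En partant du snap s(t) = 0, nous prenons 4 primitives. En intégrant le snap et en utilisant la condition initiale j(0) = 6, nous obtenons j(t) = 6. L'intégrale du jerk, avec a(0) = 8, donne l'accélération: a(t) = 6·t + 8. La primitive de l'accélération, avec v(0) = 1, donne la vitesse: v(t) = 3·t^2 + 8·t + 1. En prenant ∫v(t)dt et en appliquant x(0) = 2, nous trouvons x(t) = t^3 + 4·t^2 + t + 2. De l'équation de la position x(t) = t^3 + 4·t^2 + t + 2, nous substituons t = 3 pour obtenir x = 68.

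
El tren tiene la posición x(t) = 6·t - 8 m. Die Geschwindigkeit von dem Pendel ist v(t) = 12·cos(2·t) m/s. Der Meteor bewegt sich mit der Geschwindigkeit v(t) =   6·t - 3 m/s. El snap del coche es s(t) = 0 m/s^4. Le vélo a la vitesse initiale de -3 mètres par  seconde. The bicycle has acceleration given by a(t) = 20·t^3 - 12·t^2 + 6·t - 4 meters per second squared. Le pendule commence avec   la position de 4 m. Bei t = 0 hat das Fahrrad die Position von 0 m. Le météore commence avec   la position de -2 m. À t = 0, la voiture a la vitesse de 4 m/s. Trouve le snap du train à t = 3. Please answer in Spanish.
Debemos derivar nuestra ecuación de la posición x(t) = 6·t - 8 4 veces. Tomando d/dt de x(t), encontramos v(t) = 6. Derivando la velocidad, obtenemos la aceleración: a(t) = 0. Tomando d/dt de a(t), encontramos j(t) = 0. Tomando d/dt de j(t), encontramos s(t) = 0. De la ecuación del snap s(t) = 0, sustituimos t = 3 para obtener s = 0.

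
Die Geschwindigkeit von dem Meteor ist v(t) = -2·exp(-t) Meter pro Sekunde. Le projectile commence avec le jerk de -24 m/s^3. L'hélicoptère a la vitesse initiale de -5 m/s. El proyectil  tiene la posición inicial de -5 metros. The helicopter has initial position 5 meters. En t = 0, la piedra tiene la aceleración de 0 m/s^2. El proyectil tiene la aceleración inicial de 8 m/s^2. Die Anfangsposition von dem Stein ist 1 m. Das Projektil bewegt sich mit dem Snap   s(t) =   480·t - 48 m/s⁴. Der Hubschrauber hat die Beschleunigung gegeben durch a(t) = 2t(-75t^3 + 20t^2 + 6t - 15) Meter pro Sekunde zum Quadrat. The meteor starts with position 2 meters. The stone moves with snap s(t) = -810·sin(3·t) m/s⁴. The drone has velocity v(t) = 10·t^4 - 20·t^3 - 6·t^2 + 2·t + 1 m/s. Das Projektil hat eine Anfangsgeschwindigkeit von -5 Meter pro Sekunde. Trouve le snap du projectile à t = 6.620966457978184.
De l'équation du snap s(t) = 480·t - 48, nous substituons t = 6.620966457978184 pour obtenir s = 3130.06389982953.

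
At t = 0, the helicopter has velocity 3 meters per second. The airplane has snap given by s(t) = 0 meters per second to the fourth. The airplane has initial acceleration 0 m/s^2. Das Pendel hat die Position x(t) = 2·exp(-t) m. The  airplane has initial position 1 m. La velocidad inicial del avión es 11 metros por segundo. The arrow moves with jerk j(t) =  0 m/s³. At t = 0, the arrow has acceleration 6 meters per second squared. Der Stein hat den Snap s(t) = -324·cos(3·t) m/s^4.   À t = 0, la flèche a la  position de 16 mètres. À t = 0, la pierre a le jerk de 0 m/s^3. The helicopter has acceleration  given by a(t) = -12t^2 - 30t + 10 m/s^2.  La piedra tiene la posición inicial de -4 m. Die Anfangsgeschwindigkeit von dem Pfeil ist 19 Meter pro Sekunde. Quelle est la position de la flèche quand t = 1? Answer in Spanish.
Necesitamos integrar nuestra ecuación de la sacudida j(t) = 0 3 veces. Tomando ∫j(t)dt y aplicando a(0) = 6, encontramos a(t) = 6. Tomando ∫a(t)dt y aplicando v(0) = 19, encontramos v(t) = 6·t + 19. La antiderivada de la velocidad, con x(0) = 16, da la posición: x(t) = 3·t^2 + 19·t + 16. Usando x(t) = 3·t^2 + 19·t + 16 y sustituyendo t = 1, encontramos x = 38.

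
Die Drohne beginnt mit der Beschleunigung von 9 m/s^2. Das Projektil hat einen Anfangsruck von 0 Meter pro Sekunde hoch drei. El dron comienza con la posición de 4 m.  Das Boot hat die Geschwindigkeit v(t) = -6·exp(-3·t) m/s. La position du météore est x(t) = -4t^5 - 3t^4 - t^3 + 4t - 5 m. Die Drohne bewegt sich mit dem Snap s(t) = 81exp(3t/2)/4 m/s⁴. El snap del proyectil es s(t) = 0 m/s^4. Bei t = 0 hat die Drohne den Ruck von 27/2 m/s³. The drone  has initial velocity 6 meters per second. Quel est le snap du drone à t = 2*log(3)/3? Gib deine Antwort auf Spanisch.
Usando s(t) = 81·exp(3·t/2)/4 y sustituyendo t = 2*log(3)/3, encontramos s = 243/4.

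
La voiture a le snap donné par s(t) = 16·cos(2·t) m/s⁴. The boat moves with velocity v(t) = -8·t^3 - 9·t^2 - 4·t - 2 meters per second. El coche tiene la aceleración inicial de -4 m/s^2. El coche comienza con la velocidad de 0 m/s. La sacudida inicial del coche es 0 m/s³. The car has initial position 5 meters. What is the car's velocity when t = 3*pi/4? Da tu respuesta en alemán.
Wir müssen das Integral unserer Gleichung für den Snap s(t) = 16·cos(2·t) 3-mal finden. Die Stammfunktion von dem Snap, mit j(0) = 0, ergibt den Ruck: j(t) = 8·sin(2·t). Durch Integration von dem Ruck und Verwendung der Anfangsbedingung a(0) = -4, erhalten wir a(t) = -4·cos(2·t). Das Integral von der Beschleunigung ist die Geschwindigkeit. Mit v(0) = 0 erhalten wir v(t) = -2·sin(2·t). Mit v(t) = -2·sin(2·t) und Einsetzen von t = 3*pi/4, finden wir v = 2.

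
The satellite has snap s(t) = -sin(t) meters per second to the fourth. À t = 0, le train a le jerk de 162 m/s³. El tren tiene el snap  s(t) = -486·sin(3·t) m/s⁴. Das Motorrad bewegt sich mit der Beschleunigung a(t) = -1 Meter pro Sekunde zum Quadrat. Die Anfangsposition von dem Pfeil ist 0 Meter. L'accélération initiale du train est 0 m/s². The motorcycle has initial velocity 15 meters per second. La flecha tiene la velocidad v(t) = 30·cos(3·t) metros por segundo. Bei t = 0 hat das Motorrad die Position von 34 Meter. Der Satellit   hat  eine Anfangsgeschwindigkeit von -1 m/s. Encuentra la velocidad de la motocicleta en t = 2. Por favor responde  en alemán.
Wir müssen das Integral unserer Gleichung für die Beschleunigung a(t) = -1 1-mal finden. Die Stammfunktion von der Beschleunigung, mit v(0) = 15, ergibt die Geschwindigkeit: v(t) = 15 - t. Wir haben die Geschwindigkeit v(t) = 15 - t. Durch Einsetzen von t = 2: v(2) = 13.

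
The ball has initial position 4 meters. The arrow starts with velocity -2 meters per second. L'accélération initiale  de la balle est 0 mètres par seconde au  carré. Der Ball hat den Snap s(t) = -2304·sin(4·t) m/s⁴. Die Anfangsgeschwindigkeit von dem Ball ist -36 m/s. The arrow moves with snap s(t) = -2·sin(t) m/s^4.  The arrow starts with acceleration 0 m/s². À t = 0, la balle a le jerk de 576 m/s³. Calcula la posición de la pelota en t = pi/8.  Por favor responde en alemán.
Wir müssen das Integral unserer Gleichung für den Snap s(t) = -2304·sin(4·t) 4-mal finden. Die Stammfunktion von dem Snap ist der Ruck. Mit j(0) = 576 erhalten wir j(t) = 576·cos(4·t). Mit ∫j(t)dt und Anwendung von a(0) = 0, finden wir a(t) = 144·sin(4·t). Durch Integration von der Beschleunigung und Verwendung der Anfangsbedingung v(0) = -36, erhalten wir v(t) = -36·cos(4·t). Mit ∫v(t)dt und Anwendung von x(0) = 4, finden wir x(t) = 4 - 9·sin(4·t). Mit x(t) = 4 - 9·sin(4·t) und Einsetzen von t = pi/8, finden wir x = -5.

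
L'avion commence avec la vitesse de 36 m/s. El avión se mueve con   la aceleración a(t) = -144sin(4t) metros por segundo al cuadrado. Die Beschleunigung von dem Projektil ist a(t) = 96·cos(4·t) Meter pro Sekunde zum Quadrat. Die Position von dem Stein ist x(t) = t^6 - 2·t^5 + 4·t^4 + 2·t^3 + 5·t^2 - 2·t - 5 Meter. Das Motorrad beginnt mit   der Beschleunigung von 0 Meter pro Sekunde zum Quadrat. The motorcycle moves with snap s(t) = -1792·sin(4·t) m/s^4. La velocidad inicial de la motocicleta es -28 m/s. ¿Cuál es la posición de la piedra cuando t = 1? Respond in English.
We have position x(t) = t^6 - 2·t^5 + 4·t^4 + 2·t^3 + 5·t^2 - 2·t - 5. Substituting t = 1: x(1) = 3.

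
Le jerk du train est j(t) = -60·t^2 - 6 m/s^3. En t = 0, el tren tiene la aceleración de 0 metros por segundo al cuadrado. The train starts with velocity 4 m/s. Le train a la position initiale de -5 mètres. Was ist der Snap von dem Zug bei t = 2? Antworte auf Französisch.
Pour résoudre ceci, nous devons prendre 1 dérivée de notre équation du jerk j(t) = -60·t^2 - 6. En prenant d/dt de j(t), nous trouvons s(t) = -120·t. De l'équation du snap s(t) = -120·t, nous substituons t = 2 pour obtenir s = -240.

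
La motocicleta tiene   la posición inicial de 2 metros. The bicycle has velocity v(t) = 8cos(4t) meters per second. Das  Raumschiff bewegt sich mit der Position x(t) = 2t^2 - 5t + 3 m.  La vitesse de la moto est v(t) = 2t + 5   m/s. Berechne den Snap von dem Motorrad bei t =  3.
Wir müssen unsere Gleichung für die Geschwindigkeit v(t) = 2·t + 5 3-mal ableiten. Durch Ableiten von der Geschwindigkeit erhalten wir die Beschleunigung: a(t) = 2. Durch Ableiten von der Beschleunigung erhalten wir den Ruck: j(t) = 0. Die Ableitung von dem Ruck ergibt den Snap: s(t) = 0. Wir haben den Snap s(t) = 0. Durch Einsetzen von t = 3: s(3) = 0.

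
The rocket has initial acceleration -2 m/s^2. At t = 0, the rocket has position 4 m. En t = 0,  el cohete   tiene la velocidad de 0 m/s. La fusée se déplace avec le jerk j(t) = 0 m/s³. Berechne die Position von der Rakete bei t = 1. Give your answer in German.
Ausgehend von dem Ruck j(t) = 0, nehmen wir 3 Stammfunktionen. Die Stammfunktion von dem Ruck ist die Beschleunigung. Mit a(0) = -2 erhalten wir a(t) = -2. Das Integral von der Beschleunigung ist die Geschwindigkeit. Mit v(0) = 0 erhalten wir v(t) = -2·t. Durch Integration von der Geschwindigkeit und Verwendung der Anfangsbedingung x(0) = 4, erhalten wir x(t) = 4 - t^2. Aus der Gleichung für die Position x(t) = 4 - t^2, setzen wir t = 1 ein und erhalten x = 3.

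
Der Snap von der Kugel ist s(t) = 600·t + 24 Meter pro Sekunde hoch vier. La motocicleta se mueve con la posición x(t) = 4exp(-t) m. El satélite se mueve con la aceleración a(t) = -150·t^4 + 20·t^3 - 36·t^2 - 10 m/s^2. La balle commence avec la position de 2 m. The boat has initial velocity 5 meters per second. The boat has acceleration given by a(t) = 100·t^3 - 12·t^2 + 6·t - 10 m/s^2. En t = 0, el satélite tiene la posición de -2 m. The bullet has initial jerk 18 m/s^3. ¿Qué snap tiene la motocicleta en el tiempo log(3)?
Partiendo de la posición x(t) = 4·exp(-t), tomamos 4 derivadas. Tomando d/dt de x(t), encontramos v(t) = -4·exp(-t). Tomando d/dt de v(t), encontramos a(t) = 4·exp(-t). Derivando la aceleración, obtenemos la sacudida: j(t) = -4·exp(-t). Derivando la sacudida, obtenemos el snap: s(t) = 4·exp(-t). Tenemos el snap s(t) = 4·exp(-t). Sustituyendo t = log(3): s(log(3)) = 4/3.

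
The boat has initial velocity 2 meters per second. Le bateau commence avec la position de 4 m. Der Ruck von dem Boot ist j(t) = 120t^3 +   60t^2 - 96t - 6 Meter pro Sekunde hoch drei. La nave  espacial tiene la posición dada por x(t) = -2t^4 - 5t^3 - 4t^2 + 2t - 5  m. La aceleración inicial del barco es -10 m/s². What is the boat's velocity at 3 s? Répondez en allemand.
Wir müssen unsere Gleichung für den Ruck j(t) = 120·t^3 + 60·t^2 - 96·t - 6 2-mal integrieren. Das Integral von dem Ruck, mit a(0) = -10, ergibt die Beschleunigung: a(t) = 30·t^4 + 20·t^3 - 48·t^2 - 6·t - 10. Die Stammfunktion von der Beschleunigung, mit v(0) = 2, ergibt die Geschwindigkeit: v(t) = 6·t^5 + 5·t^4 - 16·t^3 - 3·t^2 - 10·t + 2. Aus der Gleichung für die Geschwindigkeit v(t) = 6·t^5 + 5·t^4 - 16·t^3 - 3·t^2 - 10·t + 2, setzen wir t = 3 ein und erhalten v = 1376.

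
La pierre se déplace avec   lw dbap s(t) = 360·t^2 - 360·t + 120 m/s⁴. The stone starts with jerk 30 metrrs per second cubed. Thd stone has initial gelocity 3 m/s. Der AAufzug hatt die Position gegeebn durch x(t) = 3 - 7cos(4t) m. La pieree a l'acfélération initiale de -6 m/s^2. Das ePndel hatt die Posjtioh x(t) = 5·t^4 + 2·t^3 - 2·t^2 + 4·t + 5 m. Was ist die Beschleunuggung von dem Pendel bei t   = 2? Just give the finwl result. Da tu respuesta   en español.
La aceleración en t = 2 es a = 260.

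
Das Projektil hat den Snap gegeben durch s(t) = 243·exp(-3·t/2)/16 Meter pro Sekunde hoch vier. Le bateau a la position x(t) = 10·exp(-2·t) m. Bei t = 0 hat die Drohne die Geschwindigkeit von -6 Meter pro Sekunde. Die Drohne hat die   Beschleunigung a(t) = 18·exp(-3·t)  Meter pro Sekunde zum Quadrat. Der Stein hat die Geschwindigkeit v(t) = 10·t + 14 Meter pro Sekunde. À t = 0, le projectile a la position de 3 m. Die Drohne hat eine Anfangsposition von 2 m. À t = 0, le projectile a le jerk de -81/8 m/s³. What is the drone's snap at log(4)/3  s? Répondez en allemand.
Um dies zu lösen, müssen wir 2 Ableitungen unserer Gleichung für die Beschleunigung a(t) = 18·exp(-3·t) nehmen. Die Ableitung von der Beschleunigung ergibt den Ruck: j(t) = -54·exp(-3·t). Durch Ableiten von dem Ruck erhalten wir den Snap: s(t) = 162·exp(-3·t). Wir haben den Snap s(t) = 162·exp(-3·t). Durch Einsetzen von t = log(4)/3: s(log(4)/3) = 81/2.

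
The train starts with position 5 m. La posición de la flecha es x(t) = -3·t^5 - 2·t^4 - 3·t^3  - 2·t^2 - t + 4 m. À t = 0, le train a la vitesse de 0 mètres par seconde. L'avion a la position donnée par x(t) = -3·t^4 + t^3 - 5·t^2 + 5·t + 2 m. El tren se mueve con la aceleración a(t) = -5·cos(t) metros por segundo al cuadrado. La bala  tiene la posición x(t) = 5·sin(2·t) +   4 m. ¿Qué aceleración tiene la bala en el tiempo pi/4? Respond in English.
To solve this, we need to take 2 derivatives of our position equation x(t) = 5·sin(2·t) + 4. Differentiating position, we get velocity: v(t) = 10·cos(2·t). Taking d/dt of v(t), we find a(t) = -20·sin(2·t). From the given acceleration equation a(t) = -20·sin(2·t), we substitute t = pi/4 to get a = -20.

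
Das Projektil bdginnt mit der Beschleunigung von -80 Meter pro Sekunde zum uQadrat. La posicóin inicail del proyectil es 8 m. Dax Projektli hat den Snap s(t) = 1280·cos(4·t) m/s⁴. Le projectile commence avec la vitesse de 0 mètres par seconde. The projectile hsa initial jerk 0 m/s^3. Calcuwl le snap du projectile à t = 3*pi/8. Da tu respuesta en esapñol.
De la ecuación del snap s(t) = 1280·cos(4·t), sustituimos t = 3*pi/8 para obtener s = 0.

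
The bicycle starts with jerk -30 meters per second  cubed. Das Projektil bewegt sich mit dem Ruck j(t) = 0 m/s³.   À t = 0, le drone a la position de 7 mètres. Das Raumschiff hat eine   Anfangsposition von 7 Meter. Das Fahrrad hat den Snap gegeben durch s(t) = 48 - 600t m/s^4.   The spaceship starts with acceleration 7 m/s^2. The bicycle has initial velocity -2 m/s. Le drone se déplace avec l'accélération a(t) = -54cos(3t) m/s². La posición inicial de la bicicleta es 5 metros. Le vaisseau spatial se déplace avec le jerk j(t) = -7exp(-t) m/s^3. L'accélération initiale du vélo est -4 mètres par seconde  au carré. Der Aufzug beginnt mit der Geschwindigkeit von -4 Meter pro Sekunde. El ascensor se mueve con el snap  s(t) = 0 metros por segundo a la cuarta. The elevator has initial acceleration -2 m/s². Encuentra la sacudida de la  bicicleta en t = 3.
Para resolver esto, necesitamos tomar 1 integral de nuestra ecuación del snap s(t) = 48 - 600·t. Integrando el snap y usando la condición inicial j(0) = -30, obtenemos j(t) = -300·t^2 + 48·t - 30. Tenemos la sacudida j(t) = -300·t^2 + 48·t - 30. Sustituyendo t = 3: j(3) = -2586.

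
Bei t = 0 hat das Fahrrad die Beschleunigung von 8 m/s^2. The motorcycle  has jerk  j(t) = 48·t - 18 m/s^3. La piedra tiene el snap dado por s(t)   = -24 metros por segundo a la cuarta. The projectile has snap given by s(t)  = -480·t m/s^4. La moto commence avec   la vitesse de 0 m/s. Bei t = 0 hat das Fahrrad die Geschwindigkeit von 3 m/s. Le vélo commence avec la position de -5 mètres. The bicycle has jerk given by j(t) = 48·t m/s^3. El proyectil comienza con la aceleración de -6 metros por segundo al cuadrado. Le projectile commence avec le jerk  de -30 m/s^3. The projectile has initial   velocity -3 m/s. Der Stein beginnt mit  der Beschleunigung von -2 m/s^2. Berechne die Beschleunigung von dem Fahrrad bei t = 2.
Um dies zu lösen, müssen wir 1 Integral unserer Gleichung für den Ruck j(t) = 48·t finden. Das Integral von dem Ruck, mit a(0) = 8, ergibt die Beschleunigung: a(t) = 24·t^2 + 8. Mit a(t) = 24·t^2 + 8 und Einsetzen von t = 2, finden wir a = 104.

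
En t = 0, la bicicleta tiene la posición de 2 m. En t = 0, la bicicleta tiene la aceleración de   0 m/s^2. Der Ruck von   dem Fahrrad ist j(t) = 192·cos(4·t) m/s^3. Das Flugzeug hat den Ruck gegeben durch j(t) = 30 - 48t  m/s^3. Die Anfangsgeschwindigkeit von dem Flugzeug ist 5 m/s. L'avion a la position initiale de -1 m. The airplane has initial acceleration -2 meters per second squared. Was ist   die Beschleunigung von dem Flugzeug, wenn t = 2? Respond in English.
To find the answer, we compute 1 antiderivative of j(t) = 30 - 48·t. The integral of jerk is acceleration. Using a(0) = -2, we get a(t) = -24·t^2 + 30·t - 2. We have acceleration a(t) = -24·t^2 + 30·t - 2. Substituting t = 2: a(2) = -38.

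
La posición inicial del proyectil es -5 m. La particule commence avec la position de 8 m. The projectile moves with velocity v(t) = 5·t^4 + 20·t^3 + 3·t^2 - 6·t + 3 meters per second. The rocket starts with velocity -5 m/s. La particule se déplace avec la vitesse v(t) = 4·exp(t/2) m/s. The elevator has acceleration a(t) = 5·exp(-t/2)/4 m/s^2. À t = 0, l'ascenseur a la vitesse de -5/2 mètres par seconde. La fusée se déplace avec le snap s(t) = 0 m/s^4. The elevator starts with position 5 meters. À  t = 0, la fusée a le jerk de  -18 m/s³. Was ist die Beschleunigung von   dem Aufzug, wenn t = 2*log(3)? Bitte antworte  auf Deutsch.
Aus der Gleichung für die Beschleunigung a(t) = 5·exp(-t/2)/4, setzen wir t = 2*log(3) ein und erhalten a = 5/12.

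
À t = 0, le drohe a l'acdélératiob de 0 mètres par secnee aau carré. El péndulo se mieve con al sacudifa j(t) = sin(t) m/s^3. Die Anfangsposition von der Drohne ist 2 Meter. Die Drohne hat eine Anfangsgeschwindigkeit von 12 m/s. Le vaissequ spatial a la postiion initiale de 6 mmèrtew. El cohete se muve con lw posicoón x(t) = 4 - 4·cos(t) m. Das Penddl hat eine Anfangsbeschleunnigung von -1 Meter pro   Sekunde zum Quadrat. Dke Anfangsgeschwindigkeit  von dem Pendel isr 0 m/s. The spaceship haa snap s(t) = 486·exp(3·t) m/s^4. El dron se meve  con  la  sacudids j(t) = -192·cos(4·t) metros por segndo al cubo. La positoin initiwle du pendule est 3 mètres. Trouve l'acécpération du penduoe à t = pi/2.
En partant du jerk j(t) = sin(t), nous prenons 1 intégrale. L'intégrale du jerk, avec a(0) = -1, donne l'accélération: a(t) = -cos(t). En utilisant a(t) = -cos(t) et en substituant t = pi/2, nous trouvons a = 0.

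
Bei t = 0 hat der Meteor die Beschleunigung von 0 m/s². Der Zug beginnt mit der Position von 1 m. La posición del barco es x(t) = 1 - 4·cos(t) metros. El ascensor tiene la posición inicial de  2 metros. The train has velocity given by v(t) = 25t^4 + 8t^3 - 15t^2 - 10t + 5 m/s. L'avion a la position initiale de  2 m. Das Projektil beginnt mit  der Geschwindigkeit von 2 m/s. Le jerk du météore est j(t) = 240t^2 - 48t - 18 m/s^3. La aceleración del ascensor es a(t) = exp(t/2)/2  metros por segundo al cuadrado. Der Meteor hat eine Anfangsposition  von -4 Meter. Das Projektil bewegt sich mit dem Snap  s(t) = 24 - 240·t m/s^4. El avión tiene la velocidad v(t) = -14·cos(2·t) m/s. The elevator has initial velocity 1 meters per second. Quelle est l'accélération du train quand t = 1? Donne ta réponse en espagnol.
Debemos derivar nuestra ecuación de la velocidad v(t) = 25·t^4 + 8·t^3 - 15·t^2 - 10·t + 5 1 vez. La derivada de la velocidad da la aceleración: a(t) = 100·t^3 + 24·t^2 - 30·t - 10. De la ecuación de la aceleración a(t) = 100·t^3 + 24·t^2 - 30·t - 10, sustituimos t = 1 para obtener a = 84.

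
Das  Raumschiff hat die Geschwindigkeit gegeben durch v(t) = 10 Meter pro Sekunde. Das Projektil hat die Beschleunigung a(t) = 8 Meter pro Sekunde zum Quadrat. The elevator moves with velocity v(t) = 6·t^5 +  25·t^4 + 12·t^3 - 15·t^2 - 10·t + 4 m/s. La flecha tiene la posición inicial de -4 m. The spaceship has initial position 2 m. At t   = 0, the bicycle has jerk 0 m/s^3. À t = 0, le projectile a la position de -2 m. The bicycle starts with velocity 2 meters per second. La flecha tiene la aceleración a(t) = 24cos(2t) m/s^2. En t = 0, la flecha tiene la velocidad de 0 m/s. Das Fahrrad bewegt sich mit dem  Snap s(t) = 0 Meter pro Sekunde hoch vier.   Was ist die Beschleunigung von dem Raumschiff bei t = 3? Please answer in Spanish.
Partiendo de la velocidad v(t) = 10, tomamos 1 derivada. La derivada de la velocidad da la aceleración: a(t) = 0. De la ecuación de la aceleración a(t) = 0, sustituimos t = 3 para obtener a = 0.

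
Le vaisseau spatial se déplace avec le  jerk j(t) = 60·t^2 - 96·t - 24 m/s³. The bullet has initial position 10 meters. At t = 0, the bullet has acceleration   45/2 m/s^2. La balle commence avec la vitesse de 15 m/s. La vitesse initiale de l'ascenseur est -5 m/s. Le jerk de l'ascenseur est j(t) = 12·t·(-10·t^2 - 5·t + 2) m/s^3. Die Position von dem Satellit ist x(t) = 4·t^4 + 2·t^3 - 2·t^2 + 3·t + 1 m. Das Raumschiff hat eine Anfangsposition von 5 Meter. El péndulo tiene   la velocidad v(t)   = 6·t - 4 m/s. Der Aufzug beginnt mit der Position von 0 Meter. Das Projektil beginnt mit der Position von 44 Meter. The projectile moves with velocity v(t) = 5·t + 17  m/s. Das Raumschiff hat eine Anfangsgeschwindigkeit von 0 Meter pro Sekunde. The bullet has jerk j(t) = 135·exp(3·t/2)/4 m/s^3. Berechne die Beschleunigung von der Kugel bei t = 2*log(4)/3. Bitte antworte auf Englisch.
To find the answer, we compute 1 antiderivative of j(t) = 135·exp(3·t/2)/4. The antiderivative of jerk, with a(0) = 45/2, gives acceleration: a(t) = 45·exp(3·t/2)/2. Using a(t) = 45·exp(3·t/2)/2 and substituting t = 2*log(4)/3, we find a = 90.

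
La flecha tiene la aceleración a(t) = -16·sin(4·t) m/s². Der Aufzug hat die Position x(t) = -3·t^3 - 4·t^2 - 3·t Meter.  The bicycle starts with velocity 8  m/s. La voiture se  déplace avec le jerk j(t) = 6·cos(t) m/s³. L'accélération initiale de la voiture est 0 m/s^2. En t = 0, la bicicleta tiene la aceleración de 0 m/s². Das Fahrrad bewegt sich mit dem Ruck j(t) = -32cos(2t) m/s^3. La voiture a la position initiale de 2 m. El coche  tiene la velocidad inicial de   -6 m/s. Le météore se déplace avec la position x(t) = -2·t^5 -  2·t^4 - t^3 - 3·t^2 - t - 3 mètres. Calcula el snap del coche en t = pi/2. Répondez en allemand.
Ausgehend von dem Ruck j(t) = 6·cos(t), nehmen wir 1 Ableitung. Mit d/dt von j(t) finden wir s(t) = -6·sin(t). Aus der Gleichung für den Snap s(t) = -6·sin(t), setzen wir t = pi/2 ein und erhalten s = -6.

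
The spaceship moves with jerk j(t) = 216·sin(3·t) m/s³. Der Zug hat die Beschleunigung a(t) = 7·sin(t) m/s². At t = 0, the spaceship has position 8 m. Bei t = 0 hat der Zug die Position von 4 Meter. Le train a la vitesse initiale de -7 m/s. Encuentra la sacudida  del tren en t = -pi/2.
Partiendo de la aceleración a(t) = 7·sin(t), tomamos 1 derivada. Tomando d/dt de a(t), encontramos j(t) = 7·cos(t). Tenemos la sacudida j(t) = 7·cos(t). Sustituyendo t = -pi/2: j(-pi/2) = 0.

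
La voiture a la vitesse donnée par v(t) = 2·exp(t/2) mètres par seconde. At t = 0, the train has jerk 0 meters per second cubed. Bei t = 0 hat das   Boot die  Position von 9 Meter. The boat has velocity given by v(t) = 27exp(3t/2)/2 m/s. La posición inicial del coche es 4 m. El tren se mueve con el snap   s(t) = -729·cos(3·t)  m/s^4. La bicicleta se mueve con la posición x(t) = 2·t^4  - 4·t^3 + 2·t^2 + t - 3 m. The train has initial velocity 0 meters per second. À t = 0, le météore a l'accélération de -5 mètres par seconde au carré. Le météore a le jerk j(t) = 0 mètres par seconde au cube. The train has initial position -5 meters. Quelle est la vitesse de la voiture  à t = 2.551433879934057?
En utilisant v(t) = 2·exp(t/2) et en substituant t = 2.551433879934057, nous trouvons v = 7.16253608824772.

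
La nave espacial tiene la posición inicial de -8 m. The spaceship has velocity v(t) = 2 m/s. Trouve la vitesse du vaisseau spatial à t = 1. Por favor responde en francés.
En utilisant v(t) = 2 et en substituant t = 1, nous trouvons v = 2.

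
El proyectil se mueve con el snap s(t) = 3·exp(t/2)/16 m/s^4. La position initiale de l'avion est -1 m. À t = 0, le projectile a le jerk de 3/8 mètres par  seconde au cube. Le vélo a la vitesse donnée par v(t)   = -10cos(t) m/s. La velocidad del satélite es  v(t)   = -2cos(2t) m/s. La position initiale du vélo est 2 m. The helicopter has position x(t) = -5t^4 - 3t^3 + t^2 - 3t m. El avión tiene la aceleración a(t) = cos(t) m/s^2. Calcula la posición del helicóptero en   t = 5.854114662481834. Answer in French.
En utilisant x(t) = -5·t^4 - 3·t^3 + t^2 - 3·t et en substituant t = 5.854114662481834, nous trouvons x = -6457.55494220689.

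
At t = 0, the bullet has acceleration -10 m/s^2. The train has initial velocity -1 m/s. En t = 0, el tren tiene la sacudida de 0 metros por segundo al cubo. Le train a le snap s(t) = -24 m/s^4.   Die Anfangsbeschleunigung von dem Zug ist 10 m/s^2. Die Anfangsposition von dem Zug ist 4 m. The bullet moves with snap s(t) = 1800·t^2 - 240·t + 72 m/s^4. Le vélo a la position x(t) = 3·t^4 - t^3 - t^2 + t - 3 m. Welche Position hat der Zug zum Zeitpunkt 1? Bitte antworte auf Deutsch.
Wir müssen die Stammfunktion unserer Gleichung für den Snap s(t) = -24 4-mal finden. Das Integral von dem Snap, mit j(0) = 0, ergibt den Ruck: j(t) = -24·t. Die Stammfunktion von dem Ruck ist die Beschleunigung. Mit a(0) = 10 erhalten wir a(t) = 10 - 12·t^2. Die Stammfunktion von der Beschleunigung, mit v(0) = -1, ergibt die Geschwindigkeit: v(t) = -4·t^3 + 10·t - 1. Durch Integration von der Geschwindigkeit und Verwendung der Anfangsbedingung x(0) = 4, erhalten wir x(t) = -t^4 + 5·t^2 - t + 4. Mit x(t) = -t^4 + 5·t^2 - t + 4 und Einsetzen von t = 1, finden wir x = 7.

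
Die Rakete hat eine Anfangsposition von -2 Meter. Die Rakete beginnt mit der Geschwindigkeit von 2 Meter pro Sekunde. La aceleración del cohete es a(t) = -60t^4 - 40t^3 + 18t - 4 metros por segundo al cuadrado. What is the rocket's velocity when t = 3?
To solve this, we need to take 1 integral of our acceleration equation a(t) = -60·t^4 - 40·t^3 + 18·t - 4. Taking ∫a(t)dt and applying v(0) = 2, we find v(t) = -12·t^5 - 10·t^4 + 9·t^2 - 4·t + 2. Using v(t) = -12·t^5 - 10·t^4 + 9·t^2 - 4·t + 2 and substituting t = 3, we find v = -3655.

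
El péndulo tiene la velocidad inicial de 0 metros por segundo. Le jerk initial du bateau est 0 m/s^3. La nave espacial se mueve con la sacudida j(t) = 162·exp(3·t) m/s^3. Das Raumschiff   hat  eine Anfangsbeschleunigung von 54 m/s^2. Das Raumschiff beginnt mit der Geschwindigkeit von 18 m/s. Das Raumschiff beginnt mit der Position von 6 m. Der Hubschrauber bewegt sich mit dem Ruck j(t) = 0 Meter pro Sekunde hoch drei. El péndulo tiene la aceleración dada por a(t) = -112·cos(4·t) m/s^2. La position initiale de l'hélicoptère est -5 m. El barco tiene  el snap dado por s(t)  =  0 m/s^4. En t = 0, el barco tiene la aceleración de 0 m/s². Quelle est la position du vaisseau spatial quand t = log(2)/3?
En partant du jerk j(t) = 162·exp(3·t), nous prenons 3 primitives. En intégrant le jerk et en utilisant la condition initiale a(0) = 54, nous obtenons a(t) = 54·exp(3·t). En intégrant l'accélération et en utilisant la condition initiale v(0) = 18, nous obtenons v(t) = 18·exp(3·t). En intégrant la vitesse et en utilisant la condition initiale x(0) = 6, nous obtenons x(t) = 6·exp(3·t). Nous avons la position x(t) = 6·exp(3·t). En substituant t = log(2)/3: x(log(2)/3) = 12.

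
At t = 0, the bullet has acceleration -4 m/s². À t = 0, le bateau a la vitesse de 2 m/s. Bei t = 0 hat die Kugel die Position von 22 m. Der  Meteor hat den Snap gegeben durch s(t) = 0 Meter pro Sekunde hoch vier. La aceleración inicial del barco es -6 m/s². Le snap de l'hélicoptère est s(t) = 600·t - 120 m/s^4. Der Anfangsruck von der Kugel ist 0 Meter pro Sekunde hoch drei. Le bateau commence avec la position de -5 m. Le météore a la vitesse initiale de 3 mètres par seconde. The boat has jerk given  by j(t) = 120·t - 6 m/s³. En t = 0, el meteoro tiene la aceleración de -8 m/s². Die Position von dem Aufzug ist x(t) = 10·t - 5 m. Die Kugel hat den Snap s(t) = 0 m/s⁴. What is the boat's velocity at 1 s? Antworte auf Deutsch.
Wir müssen die Stammfunktion unserer Gleichung für den Ruck j(t) = 120·t - 6 2-mal finden. Durch Integration von dem Ruck und Verwendung der Anfangsbedingung a(0) = -6, erhalten wir a(t) = 60·t^2 - 6·t - 6. Durch Integration von der Beschleunigung und Verwendung der Anfangsbedingung v(0) = 2, erhalten wir v(t) = 20·t^3 - 3·t^2 - 6·t + 2. Wir haben die Geschwindigkeit v(t) = 20·t^3 - 3·t^2 - 6·t + 2. Durch Einsetzen von t = 1: v(1) = 13.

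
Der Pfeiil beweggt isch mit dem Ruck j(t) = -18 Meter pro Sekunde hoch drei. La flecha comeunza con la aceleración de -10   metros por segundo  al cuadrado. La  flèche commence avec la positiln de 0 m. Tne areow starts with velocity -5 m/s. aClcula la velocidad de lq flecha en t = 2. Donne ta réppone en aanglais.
To find the answer, we compute 2 antiderivatives of j(t) = -18. The integral of jerk, with a(0) = -10, gives acceleration: a(t) = -18·t - 10. Integrating acceleration and using the initial condition v(0) = -5, we get v(t) = -9·t^2 - 10·t - 5. From the given velocity equation v(t) = -9·t^2 - 10·t - 5, we substitute t = 2 to get v = -61.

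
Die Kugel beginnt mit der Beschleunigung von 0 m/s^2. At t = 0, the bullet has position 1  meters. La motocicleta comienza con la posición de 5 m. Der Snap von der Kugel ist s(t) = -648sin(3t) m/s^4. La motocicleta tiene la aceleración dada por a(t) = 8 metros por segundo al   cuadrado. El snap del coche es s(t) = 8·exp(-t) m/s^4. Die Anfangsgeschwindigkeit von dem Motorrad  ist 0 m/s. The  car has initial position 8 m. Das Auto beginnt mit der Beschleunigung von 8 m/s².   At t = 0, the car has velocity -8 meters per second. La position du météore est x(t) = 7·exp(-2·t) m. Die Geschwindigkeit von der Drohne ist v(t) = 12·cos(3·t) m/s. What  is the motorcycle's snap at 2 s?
Starting from acceleration a(t) = 8, we take 2 derivatives. The derivative of acceleration gives jerk: j(t) = 0. Differentiating jerk, we get snap: s(t) = 0. From the given snap equation s(t) = 0, we substitute t = 2 to get s = 0.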